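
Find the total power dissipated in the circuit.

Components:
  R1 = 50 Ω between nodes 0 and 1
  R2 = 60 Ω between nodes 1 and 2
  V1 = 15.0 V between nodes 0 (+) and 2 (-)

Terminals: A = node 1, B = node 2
Nodal analysis, taking node 2 as the 0 V reference.
Source V1 fixes V_0 = 15 V.
KCL at each unknown node (sum of currents leaving = 0; resistances in Ω):
  Node 1: (V_1 - 15)/50 + (V_1 - 0)/60 = 0
Collecting terms: 0.03667 × V_1 = 0.3  =>  V_1 = 8.182 V
Power in each resistor, P = (ΔV)²/R:
  P_R1 = (15 - 8.182)²/50 = 0.9298 W
  P_R2 = (8.182 - 0)²/60 = 1.116 W
P_total = P_R1 + P_R2 = 2.045 W

Final answer: 2.045 W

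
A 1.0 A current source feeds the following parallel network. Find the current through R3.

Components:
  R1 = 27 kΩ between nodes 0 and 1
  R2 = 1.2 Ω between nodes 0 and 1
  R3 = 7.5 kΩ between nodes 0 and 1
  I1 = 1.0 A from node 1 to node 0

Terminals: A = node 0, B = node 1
All resistors sit directly between nodes 0 and 1, so they are in parallel and share one voltage V; the full source current 1 A splits among them.
1/R_par = 1/27000 + 1/1.2 + 1/7500 = 0.8335 S  =>  R_par = 1.2 Ω
V = I × R_par = 1 × 1.2 = 1.2 V
I_R3 = V/R3 = 1.2/7500 = 0.00016 A

Final answer: 0.00016 A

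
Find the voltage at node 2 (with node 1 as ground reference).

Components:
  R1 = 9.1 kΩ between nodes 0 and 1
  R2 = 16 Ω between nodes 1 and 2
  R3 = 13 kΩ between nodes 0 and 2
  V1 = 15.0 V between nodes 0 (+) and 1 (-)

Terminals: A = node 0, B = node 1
Nodal analysis, taking node 1 as the 0 V reference.
Source V1 fixes V_0 = 15 V.
KCL at each unknown node (sum of currents leaving = 0; resistances in Ω):
  Node 2: (V_2 - 0)/16 + (V_2 - 15)/13000 = 0
Collecting terms: 0.06258 × V_2 = 0.001154  =>  V_2 = 0.01844 V
The requested potential is V_2 = 0.01844 V.

Final answer: V_2 = 0.01844 V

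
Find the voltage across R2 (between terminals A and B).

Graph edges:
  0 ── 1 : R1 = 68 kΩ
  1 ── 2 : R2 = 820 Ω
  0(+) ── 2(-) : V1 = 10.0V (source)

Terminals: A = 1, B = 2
R1 and R2 are in series across V1 (node 0 → node 1 → node 2), and the output A–B is taken across R2, so this is a voltage divider.
Series current: I = V1/(R1 + R2) = 10/(68000 + 820) = 10/68820 = 0.0001453 A
V_R2 = I × R2 = V1 × R2/(R1 + R2) = 10 × 820/68820 = 0.1192 V

Final answer: 0.1192 V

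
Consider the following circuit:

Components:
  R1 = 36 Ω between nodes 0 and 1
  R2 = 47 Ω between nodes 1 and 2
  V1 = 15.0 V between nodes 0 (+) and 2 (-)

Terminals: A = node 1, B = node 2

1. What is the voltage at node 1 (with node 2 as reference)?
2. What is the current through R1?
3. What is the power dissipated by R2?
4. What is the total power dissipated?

Nodal analysis, taking node 2 as the 0 V reference.
Source V1 fixes V_0 = 15 V.
KCL at each unknown node (sum of currents leaving = 0; resistances in Ω):
  Node 1: (V_1 - 15)/36 + (V_1 - 0)/47 = 0
Collecting terms: 0.04905 × V_1 = 0.4167  =>  V_1 = 8.494 V
Part 1:
  Read off the nodal solution: V_1 = 8.494 V
Part 2:
  I_R1 = (V_0 - V_1)/R1 = (15 - 8.494)/36 = 0.1807 A
  Magnitude: I_R1 = 0.1807 A
Part 3:
  I_R2 = (V_1 - V_2)/R2 = (8.494 - 0)/47 = 0.1807 A
  P_R2 = I_R2² × R2 = (0.1807)² × 47 = 1.535 W
Part 4:
  Power in each resistor, P = (ΔV)²/R:
    P_R1 = (15 - 8.494)²/36 = 1.176 W
    P_R2 = (8.494 - 0)²/47 = 1.535 W
  P_total = P_R1 + P_R2 = 2.711 W

Final answers:
1. V_1 = 8.494 V
2. I_R1 = 0.1807 A
3. P_R2 = 1.535 W
4. P_total = 2.711 W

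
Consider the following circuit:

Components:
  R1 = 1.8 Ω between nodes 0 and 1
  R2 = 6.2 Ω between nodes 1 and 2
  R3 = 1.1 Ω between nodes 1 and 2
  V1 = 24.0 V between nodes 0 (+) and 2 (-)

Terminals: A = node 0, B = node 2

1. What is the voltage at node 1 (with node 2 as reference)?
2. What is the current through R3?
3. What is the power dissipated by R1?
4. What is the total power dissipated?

Nodal analysis, taking node 2 as the 0 V reference.
Source V1 fixes V_0 = 24 V.
KCL at each unknown node (sum of currents leaving = 0; resistances in Ω):
  Node 1: (V_1 - 24)/1.8 + (V_1 - 0)/6.2 + (V_1 - 0)/1.1 = 0
Collecting terms: 1.626 × V_1 = 13.33  =>  V_1 = 8.2 V
Part 1:
  Read off the nodal solution: V_1 = 8.2 V
Part 2:
  I_R3 = (V_1 - V_2)/R3 = (8.2 - 0)/1.1 = 7.455 A
  Magnitude: I_R3 = 7.455 A
Part 3:
  I_R1 = (V_0 - V_1)/R1 = (24 - 8.2)/1.8 = 8.778 A
  P_R1 = I_R1² × R1 = (8.778)² × 1.8 = 138.7 W
Part 4:
  Power in each resistor, P = (ΔV)²/R:
    P_R1 = (24 - 8.2)²/1.8 = 138.7 W
    P_R2 = (8.2 - 0)²/6.2 = 10.85 W
    P_R3 = (8.2 - 0)²/1.1 = 61.13 W
  P_total = P_R1 + P_R2 + P_R3 = 210.7 W

Final answers:
1. V_1 = 8.2 V
2. I_R3 = 7.455 A
3. P_R1 = 138.7 W
4. P_total = 210.7 W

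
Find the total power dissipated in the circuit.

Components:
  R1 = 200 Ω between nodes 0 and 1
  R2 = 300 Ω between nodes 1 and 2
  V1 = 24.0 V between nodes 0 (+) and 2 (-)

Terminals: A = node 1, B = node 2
Nodal analysis, taking node 2 as the 0 V reference.
Source V1 fixes V_0 = 24 V.
KCL at each unknown node (sum of currents leaving = 0; resistances in Ω):
  Node 1: (V_1 - 24)/200 + (V_1 - 0)/300 = 0
Collecting terms: 0.008333 × V_1 = 0.12  =>  V_1 = 14.4 V
Power in each resistor, P = (ΔV)²/R:
  P_R1 = (24 - 14.4)²/200 = 0.4608 W
  P_R2 = (14.4 - 0)²/300 = 0.6912 W
P_total = P_R1 + P_R2 = 1.152 W

Final answer: 1.152 W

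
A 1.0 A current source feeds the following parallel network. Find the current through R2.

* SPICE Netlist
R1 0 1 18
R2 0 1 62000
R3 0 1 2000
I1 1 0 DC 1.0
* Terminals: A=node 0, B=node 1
All resistors sit directly between nodes 0 and 1, so they are in parallel and share one voltage V; the full source current 1 A splits among them.
1/R_par = 1/18 + 1/62000 + 1/2000 = 0.05607 S  =>  R_par = 17.83 Ω
V = I × R_par = 1 × 17.83 = 17.83 V
I_R2 = V/R2 = 17.83/62000 = 0.0002877 A

Final answer: 0.0002877 A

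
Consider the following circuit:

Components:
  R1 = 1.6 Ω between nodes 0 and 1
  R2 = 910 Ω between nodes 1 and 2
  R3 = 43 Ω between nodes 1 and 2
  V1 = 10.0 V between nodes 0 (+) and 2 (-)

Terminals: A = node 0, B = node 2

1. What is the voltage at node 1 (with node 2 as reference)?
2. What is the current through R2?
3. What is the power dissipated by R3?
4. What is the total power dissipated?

Nodal analysis, taking node 2 as the 0 V reference.
Source V1 fixes V_0 = 10 V.
KCL at each unknown node (sum of currents leaving = 0; resistances in Ω):
  Node 1: (V_1 - 10)/1.6 + (V_1 - 0)/910 + (V_1 - 0)/43 = 0
Collecting terms: 0.6494 × V_1 = 6.25  =>  V_1 = 9.625 V
Part 1:
  Read off the nodal solution: V_1 = 9.625 V
Part 2:
  I_R2 = (V_1 - V_2)/R2 = (9.625 - 0)/910 = 0.01058 A
  Magnitude: I_R2 = 0.01058 A
Part 3:
  I_R3 = (V_1 - V_2)/R3 = (9.625 - 0)/43 = 0.2238 A
  P_R3 = I_R3² × R3 = (0.2238)² × 43 = 2.154 W
Part 4:
  Power in each resistor, P = (ΔV)²/R:
    P_R1 = (10 - 9.625)²/1.6 = 0.08792 W
    P_R2 = (9.625 - 0)²/910 = 0.1018 W
    P_R3 = (9.625 - 0)²/43 = 2.154 W
  P_total = P_R1 + P_R2 + P_R3 = 2.344 W

Final answers:
1. V_1 = 9.625 V
2. I_R2 = 0.01058 A
3. P_R3 = 2.154 W
4. P_total = 2.344 W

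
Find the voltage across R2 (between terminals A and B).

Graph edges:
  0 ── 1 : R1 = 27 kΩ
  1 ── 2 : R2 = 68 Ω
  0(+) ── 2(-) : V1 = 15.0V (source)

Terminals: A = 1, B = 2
R1 and R2 are in series across V1 (node 0 → node 1 → node 2), and the output A–B is taken across R2, so this is a voltage divider.
Series current: I = V1/(R1 + R2) = 15/(27000 + 68) = 15/27070 = 0.0005542 A
V_R2 = I × R2 = V1 × R2/(R1 + R2) = 15 × 68/27070 = 0.03768 V

Final answer: 0.03768 V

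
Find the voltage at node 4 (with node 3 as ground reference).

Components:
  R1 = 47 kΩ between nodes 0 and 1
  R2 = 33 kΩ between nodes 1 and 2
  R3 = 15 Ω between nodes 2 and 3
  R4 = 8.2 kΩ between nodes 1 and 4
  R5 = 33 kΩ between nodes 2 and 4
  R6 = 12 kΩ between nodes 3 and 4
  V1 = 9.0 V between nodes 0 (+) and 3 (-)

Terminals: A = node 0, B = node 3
Nodal analysis, taking node 3 as the 0 V reference.
Source V1 fixes V_0 = 9 V.
KCL at each unknown node (sum of currents leaving = 0; resistances in Ω):
  Node 1: (V_1 - 9)/47000 + (V_1 - V_2)/33000 + (V_1 - V_4)/8200 = 0
  Node 2: (V_2 - V_1)/33000 + (V_2 - 0)/15 + (V_2 - V_4)/33000 = 0
  Node 4: (V_4 - V_1)/8200 + (V_4 - V_2)/33000 + (V_4 - 0)/12000 = 0
Collecting terms (coefficients in siemens):
  0.0001735·V_1 - 0.0000303·V_2 - 0.000122·V_4 = 0.0001915
  0.06673·V_2 - 0.0000303·V_1 - 0.0000303·V_4 = 0
  0.0002356·V_4 - 0.000122·V_1 - 0.0000303·V_2 = 0
Solving these 3 simultaneous equations (Gaussian elimination) gives:
  V_1 = 1.735 V, V_2 = 0.001196 V, V_4 = 0.8982 V
The requested potential is V_4 = 0.8982 V.

Final answer: V_4 = 0.8982 V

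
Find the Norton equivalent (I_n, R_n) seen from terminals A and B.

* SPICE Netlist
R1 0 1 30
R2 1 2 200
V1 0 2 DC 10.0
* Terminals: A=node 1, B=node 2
Find the Thévenin equivalent first; then I_n = V_th/R_th and R_n = R_th.
Step 1 — V_th is the open-circuit voltage V_A - V_B (nothing connected across the terminals).
Nodal analysis, taking node 2 as the 0 V reference.
Source V1 fixes V_0 = 10 V.
KCL at each unknown node (sum of currents leaving = 0; resistances in Ω):
  Node 1: (V_1 - 10)/30 + (V_1 - 0)/200 = 0
Collecting terms: 0.03833 × V_1 = 0.3333  =>  V_1 = 8.696 V
V_th = V_1 - V_2 = 8.696 - 0 = 8.696 V
Step 2 — R_th: zero the source — replace V1 by a short circuit (node 2 merges into node 0) — and find the resistance seen between A (node 1) and B (node 0).
Reduce the network between node 1 (A) and node 0 (B) by series/parallel combination:
  Rp1 = R1 ‖ R2 (parallel, both between nodes 0 and 1) = 1/(1/30 + 1/200) = 26.09 Ω
R_th = 26.09 Ω
I_n = V_th/R_th = 8.696/26.09 = 0.3333 A, and R_n = R_th = 26.09 Ω

Final answer: I_n = 0.3333 A, R_n = 26.09 Ω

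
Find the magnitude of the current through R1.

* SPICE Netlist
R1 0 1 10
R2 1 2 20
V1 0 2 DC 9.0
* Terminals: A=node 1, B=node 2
Nodal analysis, taking node 2 as the 0 V reference.
Source V1 fixes V_0 = 9 V.
KCL at each unknown node (sum of currents leaving = 0; resistances in Ω):
  Node 1: (V_1 - 9)/10 + (V_1 - 0)/20 = 0
Collecting terms: 0.15 × V_1 = 0.9  =>  V_1 = 6 V
I_R1 = (V_0 - V_1)/R1 = (9 - 6)/10 = 0.3 A
|I_R1| = 0.3 A

Final answer: |I_R1| = 0.3 A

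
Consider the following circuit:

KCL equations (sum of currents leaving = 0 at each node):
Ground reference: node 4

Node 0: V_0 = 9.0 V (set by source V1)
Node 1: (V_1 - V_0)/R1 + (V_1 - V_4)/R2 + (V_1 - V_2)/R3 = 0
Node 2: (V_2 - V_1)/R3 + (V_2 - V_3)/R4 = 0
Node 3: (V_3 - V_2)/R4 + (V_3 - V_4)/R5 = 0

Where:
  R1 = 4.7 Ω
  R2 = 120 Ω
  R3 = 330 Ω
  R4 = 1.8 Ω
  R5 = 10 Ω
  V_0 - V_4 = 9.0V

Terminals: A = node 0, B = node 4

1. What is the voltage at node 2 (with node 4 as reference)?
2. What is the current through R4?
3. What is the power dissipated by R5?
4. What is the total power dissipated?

Nodal analysis, taking node 4 as the 0 V reference.
Source V1 fixes V_0 = 9 V.
KCL at each unknown node (sum of currents leaving = 0; resistances in Ω):
  Node 1: (V_1 - 9)/4.7 + (V_1 - 0)/120 + (V_1 - V_2)/330 = 0
  Node 2: (V_2 - V_1)/330 + (V_2 - V_3)/1.8 = 0
  Node 3: (V_3 - V_2)/1.8 + (V_3 - 0)/10 = 0
Collecting terms (coefficients in siemens):
  0.2241·V_1 - 0.00303·V_2 = 1.915
  0.5586·V_2 - 0.00303·V_1 - 0.5556·V_3 = 0
  0.6556·V_3 - 0.5556·V_2 = 0
Solving these 3 simultaneous equations (Gaussian elimination) gives:
  V_1 = 8.548 V, V_2 = 0.2951 V, V_3 = 0.2501 V
Part 1:
  Read off the nodal solution: V_2 = 0.2951 V
Part 2:
  I_R4 = (V_2 - V_3)/R4 = (0.2951 - 0.2501)/1.8 = 0.02501 A
  Magnitude: I_R4 = 0.02501 A
Part 3:
  I_R5 = (V_3 - V_4)/R5 = (0.2501 - 0)/10 = 0.02501 A
  P_R5 = I_R5² × R5 = (0.02501)² × 10 = 0.006254 W
Part 4:
  Power in each resistor, P = (ΔV)²/R:
    P_R1 = (9 - 8.548)²/4.7 = 0.04353 W
    P_R2 = (8.548 - 0)²/120 = 0.6089 W
    P_R3 = (8.548 - 0.2951)²/330 = 0.2064 W
    P_R4 = (0.2951 - 0.2501)²/1.8 = 0.001126 W
    P_R5 = (0.2501 - 0)²/10 = 0.006254 W
  P_total = P_R1 + P_R2 + P_R3 + P_R4 + P_R5 = 0.8661 W

Final answers:
1. V_2 = 0.2951 V
2. I_R4 = 0.02501 A
3. P_R5 = 0.006254 W
4. P_total = 0.8661 W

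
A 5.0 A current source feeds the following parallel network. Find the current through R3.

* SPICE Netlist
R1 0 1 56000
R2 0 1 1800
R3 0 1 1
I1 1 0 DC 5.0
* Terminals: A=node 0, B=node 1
All resistors sit directly between nodes 0 and 1, so they are in parallel and share one voltage V; the full source current 5 A splits among them.
1/R_par = 1/56000 + 1/1800 + 1/1 = 1.001 S  =>  R_par = 0.9994 Ω
V = I × R_par = 5 × 0.9994 = 4.997 V
I_R3 = V/R3 = 4.997/1 = 4.997 A

Final answer: 4.997 A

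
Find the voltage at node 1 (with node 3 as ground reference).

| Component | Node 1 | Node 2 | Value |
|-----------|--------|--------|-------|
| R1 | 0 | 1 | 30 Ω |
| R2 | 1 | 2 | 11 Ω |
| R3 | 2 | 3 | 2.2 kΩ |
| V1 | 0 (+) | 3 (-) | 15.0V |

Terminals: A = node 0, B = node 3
Nodal analysis, taking node 3 as the 0 V reference.
Source V1 fixes V_0 = 15 V.
KCL at each unknown node (sum of currents leaving = 0; resistances in Ω):
  Node 1: (V_1 - 15)/30 + (V_1 - V_2)/11 = 0
  Node 2: (V_2 - V_1)/11 + (V_2 - 0)/2200 = 0
Collecting terms (coefficients in siemens):
  0.1242·V_1 - 0.09091·V_2 = 0.5
  0.09136·V_2 - 0.09091·V_1 = 0
Determinant D = (0.1242)(0.09136) - (-0.09091)(-0.09091) = 0.003087
V_1 = [(0.5)(0.09136) - (-0.09091)(0)]/D = 14.8 V
V_2 = [(0.1242)(0) - (0.5)(-0.09091)]/D = 14.73 V
The requested potential is V_1 = 14.8 V.

Final answer: V_1 = 14.8 V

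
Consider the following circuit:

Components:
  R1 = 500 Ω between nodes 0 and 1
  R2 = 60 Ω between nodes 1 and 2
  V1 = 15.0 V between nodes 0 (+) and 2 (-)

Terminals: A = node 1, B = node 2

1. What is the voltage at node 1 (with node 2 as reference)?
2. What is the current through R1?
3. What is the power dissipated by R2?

Nodal analysis, taking node 2 as the 0 V reference.
Source V1 fixes V_0 = 15 V.
KCL at each unknown node (sum of currents leaving = 0; resistances in Ω):
  Node 1: (V_1 - 15)/500 + (V_1 - 0)/60 = 0
Collecting terms: 0.01867 × V_1 = 0.03  =>  V_1 = 1.607 V
Part 1:
  Read off the nodal solution: V_1 = 1.607 V
Part 2:
  I_R1 = (V_0 - V_1)/R1 = (15 - 1.607)/500 = 0.02679 A
  Magnitude: I_R1 = 0.02679 A
Part 3:
  I_R2 = (V_1 - V_2)/R2 = (1.607 - 0)/60 = 0.02679 A
  P_R2 = I_R2² × R2 = (0.02679)² × 60 = 0.04305 W

Final answers:
1. V_1 = 1.607 V
2. I_R1 = 0.02679 A
3. P_R2 = 0.04305 W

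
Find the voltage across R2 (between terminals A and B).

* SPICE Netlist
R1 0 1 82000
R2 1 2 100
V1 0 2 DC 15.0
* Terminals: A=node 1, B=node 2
R1 and R2 are in series across V1 (node 0 → node 1 → node 2), and the output A–B is taken across R2, so this is a voltage divider.
Series current: I = V1/(R1 + R2) = 15/(82000 + 100) = 15/82100 = 0.0001827 A
V_R2 = I × R2 = V1 × R2/(R1 + R2) = 15 × 100/82100 = 0.01827 V

Final answer: 0.01827 V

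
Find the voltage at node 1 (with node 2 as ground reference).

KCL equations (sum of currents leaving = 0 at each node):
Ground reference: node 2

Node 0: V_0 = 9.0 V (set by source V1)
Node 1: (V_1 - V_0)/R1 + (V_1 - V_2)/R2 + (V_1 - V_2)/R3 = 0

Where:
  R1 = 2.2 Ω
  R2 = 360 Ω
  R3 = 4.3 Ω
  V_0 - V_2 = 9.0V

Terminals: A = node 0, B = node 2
Nodal analysis, taking node 2 as the 0 V reference.
Source V1 fixes V_0 = 9 V.
KCL at each unknown node (sum of currents leaving = 0; resistances in Ω):
  Node 1: (V_1 - 9)/2.2 + (V_1 - 0)/360 + (V_1 - 0)/4.3 = 0
Collecting terms: 0.6899 × V_1 = 4.091  =>  V_1 = 5.93 V
The requested potential is V_1 = 5.93 V.

Final answer: V_1 = 5.93 V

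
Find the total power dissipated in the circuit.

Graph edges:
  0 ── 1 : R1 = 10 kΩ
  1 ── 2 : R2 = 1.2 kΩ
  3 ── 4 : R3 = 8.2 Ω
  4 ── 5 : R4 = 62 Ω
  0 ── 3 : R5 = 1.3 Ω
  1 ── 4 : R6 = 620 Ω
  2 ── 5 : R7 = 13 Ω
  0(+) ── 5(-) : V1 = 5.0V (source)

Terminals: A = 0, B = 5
Nodal analysis, taking node 5 as the 0 V reference.
Source V1 fixes V_0 = 5 V.
KCL at each unknown node (sum of currents leaving = 0; resistances in Ω):
  Node 1: (V_1 - 5)/10000 + (V_1 - V_2)/1200 + (V_1 - V_4)/620 = 0
  Node 2: (V_2 - V_1)/1200 + (V_2 - 0)/13 = 0
  Node 3: (V_3 - V_4)/8.2 + (V_3 - 5)/1.3 = 0
  Node 4: (V_4 - V_3)/8.2 + (V_4 - 0)/62 + (V_4 - V_1)/620 = 0
Collecting terms (coefficients in siemens):
  0.002546·V_1 - 0.0008333·V_2 - 0.001613·V_4 = 0.0005
  0.07776·V_2 - 0.0008333·V_1 = 0
  0.8912·V_3 - 0.122·V_4 = 3.846
  0.1397·V_4 - 0.001613·V_1 - 0.122·V_3 = 0
Solving these 4 simultaneous equations (Gaussian elimination) gives:
  V_1 = 2.942 V, V_2 = 0.03152 V, V_3 = 4.907 V, V_4 = 4.317 V
Power in each resistor, P = (ΔV)²/R:
  P_R1 = (5 - 2.942)²/10000 = 0.0004237 W
  P_R2 = (2.942 - 0.03152)²/1200 = 0.007057 W
  P_R3 = (4.907 - 4.317)²/8.2 = 0.04234 W
  P_R4 = (4.317 - 0)²/62 = 0.3006 W
  P_R5 = (5 - 4.907)²/1.3 = 0.006712 W
  P_R6 = (2.942 - 4.317)²/620 = 0.003053 W
  P_R7 = (0.03152 - 0)²/13 = 0.00007645 W
P_total = P_R1 + P_R2 + P_R3 + P_R4 + P_R5 + P_R6 + P_R7 = 0.3603 W

Final answer: 0.3603 W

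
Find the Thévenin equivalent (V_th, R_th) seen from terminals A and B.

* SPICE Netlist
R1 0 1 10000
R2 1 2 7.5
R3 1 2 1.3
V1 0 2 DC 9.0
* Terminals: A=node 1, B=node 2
Step 1 — V_th is the open-circuit voltage V_A - V_B (nothing connected across the terminals).
Nodal analysis, taking node 2 as the 0 V reference.
Source V1 fixes V_0 = 9 V.
KCL at each unknown node (sum of currents leaving = 0; resistances in Ω):
  Node 1: (V_1 - 9)/10000 + (V_1 - 0)/7.5 + (V_1 - 0)/1.3 = 0
Collecting terms: 0.9027 × V_1 = 0.0009  =>  V_1 = 0.000997 V
V_th = V_1 - V_2 = 0.000997 - 0 = 0.000997 V
Step 2 — R_th: zero the source — replace V1 by a short circuit (node 2 merges into node 0) — and find the resistance seen between A (node 1) and B (node 0).
Reduce the network between node 1 (A) and node 0 (B) by series/parallel combination:
  Rp1 = R1 ‖ R2 ‖ R3 (parallel, all between nodes 0 and 1) = 1/(1/10000 + 1/7.5 + 1/1.3) = 1.108 Ω
R_th = 1.108 Ω

Final answer: V_th = 0.000997 V, R_th = 1.108 Ω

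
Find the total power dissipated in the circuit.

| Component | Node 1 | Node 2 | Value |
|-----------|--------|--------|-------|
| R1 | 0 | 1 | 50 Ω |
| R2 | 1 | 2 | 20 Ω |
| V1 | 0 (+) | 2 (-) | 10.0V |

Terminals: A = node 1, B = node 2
Nodal analysis, taking node 2 as the 0 V reference.
Source V1 fixes V_0 = 10 V.
KCL at each unknown node (sum of currents leaving = 0; resistances in Ω):
  Node 1: (V_1 - 10)/50 + (V_1 - 0)/20 = 0
Collecting terms: 0.07 × V_1 = 0.2  =>  V_1 = 2.857 V
Power in each resistor, P = (ΔV)²/R:
  P_R1 = (10 - 2.857)²/50 = 1.02 W
  P_R2 = (2.857 - 0)²/20 = 0.4082 W
P_total = P_R1 + P_R2 = 1.429 W

Final answer: 1.429 W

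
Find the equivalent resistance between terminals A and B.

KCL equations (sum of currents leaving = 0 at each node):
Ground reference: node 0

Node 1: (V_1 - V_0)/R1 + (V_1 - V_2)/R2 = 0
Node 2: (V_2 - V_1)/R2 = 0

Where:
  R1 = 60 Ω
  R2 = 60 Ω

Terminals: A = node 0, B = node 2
Reduce the network between node 0 (A) and node 2 (B) by series/parallel combination:
  Rs1 = R1 + R2 (series, joined only at node 1) = 60 + 60 = 120 Ω
R_eq = 120 Ω

Final answer: 120 Ω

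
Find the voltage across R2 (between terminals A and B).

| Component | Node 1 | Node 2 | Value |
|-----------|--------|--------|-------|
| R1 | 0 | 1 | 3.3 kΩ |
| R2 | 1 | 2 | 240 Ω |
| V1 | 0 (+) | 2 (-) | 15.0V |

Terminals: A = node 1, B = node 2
R1 and R2 are in series across V1 (node 0 → node 1 → node 2), and the output A–B is taken across R2, so this is a voltage divider.
Series current: I = V1/(R1 + R2) = 15/(3300 + 240) = 15/3540 = 0.004237 A
V_R2 = I × R2 = V1 × R2/(R1 + R2) = 15 × 240/3540 = 1.017 V

Final answer: 1.017 V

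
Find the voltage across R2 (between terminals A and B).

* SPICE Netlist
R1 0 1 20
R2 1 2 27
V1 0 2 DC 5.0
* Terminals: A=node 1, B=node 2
R1 and R2 are in series across V1 (node 0 → node 1 → node 2), and the output A–B is taken across R2, so this is a voltage divider.
Series current: I = V1/(R1 + R2) = 5/(20 + 27) = 5/47 = 0.1064 A
V_R2 = I × R2 = V1 × R2/(R1 + R2) = 5 × 27/47 = 2.872 V

Final answer: 2.872 V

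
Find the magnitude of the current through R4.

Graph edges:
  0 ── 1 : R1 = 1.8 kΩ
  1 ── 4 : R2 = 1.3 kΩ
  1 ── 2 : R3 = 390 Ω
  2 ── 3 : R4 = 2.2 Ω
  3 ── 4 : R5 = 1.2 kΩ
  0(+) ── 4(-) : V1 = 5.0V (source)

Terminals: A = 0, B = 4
Nodal analysis, taking node 4 as the 0 V reference.
Source V1 fixes V_0 = 5 V.
KCL at each unknown node (sum of currents leaving = 0; resistances in Ω):
  Node 1: (V_1 - 5)/1800 + (V_1 - 0)/1300 + (V_1 - V_2)/390 = 0
  Node 2: (V_2 - V_1)/390 + (V_2 - V_3)/2.2 = 0
  Node 3: (V_3 - V_2)/2.2 + (V_3 - 0)/1200 = 0
Collecting terms (coefficients in siemens):
  0.003889·V_1 - 0.002564·V_2 = 0.002778
  0.4571·V_2 - 0.002564·V_1 - 0.4545·V_3 = 0
  0.4554·V_3 - 0.4545·V_2 = 0
Solving these 3 simultaneous equations (Gaussian elimination) gives:
  V_1 = 1.422 V, V_2 = 1.074 V, V_3 = 1.072 V
I_R4 = (V_2 - V_3)/R4 = (1.074 - 1.072)/2.2 = 0.0008934 A
|I_R4| = 0.0008934 A

Final answer: |I_R4| = 0.0008934 A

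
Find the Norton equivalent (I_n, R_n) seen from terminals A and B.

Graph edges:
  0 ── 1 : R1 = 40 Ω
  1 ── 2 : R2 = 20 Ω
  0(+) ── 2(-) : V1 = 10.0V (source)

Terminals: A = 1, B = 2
Find the Thévenin equivalent first; then I_n = V_th/R_th and R_n = R_th.
Step 1 — V_th is the open-circuit voltage V_A - V_B (nothing connected across the terminals).
Nodal analysis, taking node 2 as the 0 V reference.
Source V1 fixes V_0 = 10 V.
KCL at each unknown node (sum of currents leaving = 0; resistances in Ω):
  Node 1: (V_1 - 10)/40 + (V_1 - 0)/20 = 0
Collecting terms: 0.075 × V_1 = 0.25  =>  V_1 = 3.333 V
V_th = V_1 - V_2 = 3.333 - 0 = 3.333 V
Step 2 — R_th: zero the source — replace V1 by a short circuit (node 2 merges into node 0) — and find the resistance seen between A (node 1) and B (node 0).
Reduce the network between node 1 (A) and node 0 (B) by series/parallel combination:
  Rp1 = R1 ‖ R2 (parallel, both between nodes 0 and 1) = 1/(1/40 + 1/20) = 13.33 Ω
R_th = 13.33 Ω
I_n = V_th/R_th = 3.333/13.33 = 0.25 A, and R_n = R_th = 13.33 Ω

Final answer: I_n = 0.25 A, R_n = 13.33 Ω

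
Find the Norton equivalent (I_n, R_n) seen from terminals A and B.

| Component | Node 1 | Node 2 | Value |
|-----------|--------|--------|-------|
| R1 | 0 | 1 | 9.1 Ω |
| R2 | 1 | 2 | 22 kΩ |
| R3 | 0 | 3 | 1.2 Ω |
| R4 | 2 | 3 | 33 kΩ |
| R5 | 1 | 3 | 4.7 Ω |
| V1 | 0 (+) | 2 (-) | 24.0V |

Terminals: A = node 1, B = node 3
Find the Thévenin equivalent first; then I_n = V_th/R_th and R_n = R_th.
Step 1 — V_th is the open-circuit voltage V_A - V_B (nothing connected across the terminals).
Nodal analysis, taking node 2 as the 0 V reference.
Source V1 fixes V_0 = 24 V.
KCL at each unknown node (sum of currents leaving = 0; resistances in Ω):
  Node 1: (V_1 - 24)/9.1 + (V_1 - 0)/22000 + (V_1 - V_3)/4.7 = 0
  Node 3: (V_3 - 24)/1.2 + (V_3 - 0)/33000 + (V_3 - V_1)/4.7 = 0
Collecting terms (coefficients in siemens):
  0.3227·V_1 - 0.2128·V_3 = 2.637
  1.046·V_3 - 0.2128·V_1 = 20
Determinant D = (0.3227)(1.046) - (-0.2128)(-0.2128) = 0.2923
V_1 = [(2.637)(1.046) - (-0.2128)(20)]/D = 24 V
V_3 = [(0.3227)(20) - (2.637)(-0.2128)]/D = 24 V
V_th = V_1 - V_3 = 24 - 24 = -0.002837 V
Step 2 — R_th: zero the source — replace V1 by a short circuit (node 2 merges into node 0) — and find the resistance seen between A (node 1) and B (node 3).
Reduce the network between node 1 (A) and node 3 (B) by series/parallel combination:
  Rp1 = R1 ‖ R2 (parallel, both between nodes 0 and 1) = 1/(1/9.1 + 1/22000) = 9.096 Ω
  Rp2 = R3 ‖ R4 (parallel, both between nodes 0 and 3) = 1/(1/1.2 + 1/33000) = 1.2 Ω
  Rs1 = Rp1 + Rp2 (series, joined only at node 0) = 9.096 + 1.2 = 10.3 Ω
  Rp3 = R5 ‖ Rs1 (parallel, both between nodes 1 and 3) = 1/(1/4.7 + 1/10.3) = 3.227 Ω
R_th = 3.227 Ω
I_n = V_th/R_th = -0.002837/3.227 = -0.000879 A, and R_n = R_th = 3.227 Ω

Final answer: I_n = -0.000879 A, R_n = 3.227 Ω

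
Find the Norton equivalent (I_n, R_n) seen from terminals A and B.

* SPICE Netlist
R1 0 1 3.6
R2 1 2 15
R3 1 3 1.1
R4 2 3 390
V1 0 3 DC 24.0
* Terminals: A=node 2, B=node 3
Find the Thévenin equivalent first; then I_n = V_th/R_th and R_n = R_th.
Step 1 — V_th is the open-circuit voltage V_A - V_B (nothing connected across the terminals).
Nodal analysis, taking node 3 as the 0 V reference.
Source V1 fixes V_0 = 24 V.
KCL at each unknown node (sum of currents leaving = 0; resistances in Ω):
  Node 1: (V_1 - 24)/3.6 + (V_1 - V_2)/15 + (V_1 - 0)/1.1 = 0
  Node 2: (V_2 - V_1)/15 + (V_2 - 0)/390 = 0
Collecting terms (coefficients in siemens):
  1.254·V_1 - 0.06667·V_2 = 6.667
  0.06923·V_2 - 0.06667·V_1 = 0
Determinant D = (1.254)(0.06923) - (-0.06667)(-0.06667) = 0.08234
V_1 = [(6.667)(0.06923) - (-0.06667)(0)]/D = 5.605 V
V_2 = [(1.254)(0) - (6.667)(-0.06667)]/D = 5.398 V
V_th = V_2 - V_3 = 5.398 - 0 = 5.398 V
Step 2 — R_th: zero the source — replace V1 by a short circuit (node 3 merges into node 0) — and find the resistance seen between A (node 2) and B (node 0).
Reduce the network between node 2 (A) and node 0 (B) by series/parallel combination:
  Rp1 = R1 ‖ R3 (parallel, both between nodes 0 and 1) = 1/(1/3.6 + 1/1.1) = 0.8426 Ω
  Rs1 = R2 + Rp1 (series, joined only at node 1) = 15 + 0.8426 = 15.84 Ω
  Rp2 = R4 ‖ Rs1 (parallel, both between nodes 0 and 2) = 1/(1/390 + 1/15.84) = 15.22 Ω
R_th = 15.22 Ω
I_n = V_th/R_th = 5.398/15.22 = 0.3546 A, and R_n = R_th = 15.22 Ω

Final answer: I_n = 0.3546 A, R_n = 15.22 Ω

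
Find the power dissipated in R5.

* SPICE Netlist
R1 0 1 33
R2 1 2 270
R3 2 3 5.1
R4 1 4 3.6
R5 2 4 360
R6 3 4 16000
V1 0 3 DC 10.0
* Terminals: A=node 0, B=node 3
Nodal analysis, taking node 3 as the 0 V reference.
Source V1 fixes V_0 = 10 V.
KCL at each unknown node (sum of currents leaving = 0; resistances in Ω):
  Node 1: (V_1 - 10)/33 + (V_1 - V_2)/270 + (V_1 - V_4)/3.6 = 0
  Node 2: (V_2 - V_1)/270 + (V_2 - 0)/5.1 + (V_2 - V_4)/360 = 0
  Node 4: (V_4 - V_1)/3.6 + (V_4 - V_2)/360 + (V_4 - 0)/16000 = 0
Collecting terms (coefficients in siemens):
  0.3118·V_1 - 0.003704·V_2 - 0.2778·V_4 = 0.303
  0.2026·V_2 - 0.003704·V_1 - 0.002778·V_4 = 0
  0.2806·V_4 - 0.2778·V_1 - 0.002778·V_2 = 0
Solving these 3 simultaneous equations (Gaussian elimination) gives:
  V_1 = 8.277 V, V_2 = 0.2637 V, V_4 = 8.195 V
I_R5 = (V_2 - V_4)/R5 = (0.2637 - 8.195)/360 = -0.02203 A
P_R5 = I_R5² × R5 = (-0.02203)² × 360 = 0.1748 W

Final answer: 0.1748 W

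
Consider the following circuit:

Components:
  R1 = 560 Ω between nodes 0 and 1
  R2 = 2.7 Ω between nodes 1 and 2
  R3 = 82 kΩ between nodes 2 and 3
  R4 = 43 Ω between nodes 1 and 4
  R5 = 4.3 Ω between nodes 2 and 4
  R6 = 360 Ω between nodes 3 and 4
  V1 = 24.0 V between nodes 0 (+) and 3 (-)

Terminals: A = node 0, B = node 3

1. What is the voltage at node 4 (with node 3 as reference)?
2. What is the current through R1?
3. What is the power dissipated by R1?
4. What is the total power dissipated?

Nodal analysis, taking node 3 as the 0 V reference.
Source V1 fixes V_0 = 24 V.
KCL at each unknown node (sum of currents leaving = 0; resistances in Ω):
  Node 1: (V_1 - 24)/560 + (V_1 - V_2)/2.7 + (V_1 - V_4)/43 = 0
  Node 2: (V_2 - V_1)/2.7 + (V_2 - 0)/82000 + (V_2 - V_4)/4.3 = 0
  Node 4: (V_4 - V_1)/43 + (V_4 - V_2)/4.3 + (V_4 - 0)/360 = 0
Collecting terms (coefficients in siemens):
  0.3954·V_1 - 0.3704·V_2 - 0.02326·V_4 = 0.04286
  0.6029·V_2 - 0.3704·V_1 - 0.2326·V_4 = 0
  0.2586·V_4 - 0.02326·V_1 - 0.2326·V_2 = 0
Solving these 3 simultaneous equations (Gaussian elimination) gives:
  V_1 = 9.461 V, V_2 = 9.401 V, V_4 = 9.305 V
Part 1:
  Read off the nodal solution: V_4 = 9.305 V
Part 2:
  I_R1 = (V_0 - V_1)/R1 = (24 - 9.461)/560 = 0.02596 A
  Magnitude: I_R1 = 0.02596 A
Part 3:
  I_R1 = (V_0 - V_1)/R1 = (24 - 9.461)/560 = 0.02596 A
  P_R1 = I_R1² × R1 = (0.02596)² × 560 = 0.3775 W
Part 4:
  Power in each resistor, P = (ΔV)²/R:
    P_R1 = (24 - 9.461)²/560 = 0.3775 W
    P_R2 = (9.461 - 9.401)²/2.7 = 0.001347 W
    P_R3 = (9.401 - 0)²/82000 = 0.001078 W
    P_R4 = (9.461 - 9.305)²/43 = 0.000565 W
    P_R5 = (9.401 - 9.305)²/4.3 = 0.002124 W
    P_R6 = (0 - 9.305)²/360 = 0.2405 W
  P_total = P_R1 + P_R2 + P_R3 + P_R4 + P_R5 + P_R6 = 0.6231 W

Final answers:
1. V_4 = 9.305 V
2. I_R1 = 0.02596 A
3. P_R1 = 0.3775 W
4. P_total = 0.6231 W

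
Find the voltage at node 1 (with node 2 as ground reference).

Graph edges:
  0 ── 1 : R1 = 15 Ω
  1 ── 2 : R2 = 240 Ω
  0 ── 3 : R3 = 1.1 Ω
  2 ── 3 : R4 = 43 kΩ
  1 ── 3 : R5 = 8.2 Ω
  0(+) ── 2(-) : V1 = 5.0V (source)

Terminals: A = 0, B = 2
Nodal analysis, taking node 2 as the 0 V reference.
Source V1 fixes V_0 = 5 V.
KCL at each unknown node (sum of currents leaving = 0; resistances in Ω):
  Node 1: (V_1 - 5)/15 + (V_1 - 0)/240 + (V_1 - V_3)/8.2 = 0
  Node 3: (V_3 - 5)/1.1 + (V_3 - 0)/43000 + (V_3 - V_1)/8.2 = 0
Collecting terms (coefficients in siemens):
  0.1928·V_1 - 0.122·V_3 = 0.3333
  1.031·V_3 - 0.122·V_1 = 4.545
Determinant D = (0.1928)(1.031) - (-0.122)(-0.122) = 0.1839
V_1 = [(0.3333)(1.031) - (-0.122)(4.545)]/D = 4.883 V
V_3 = [(0.1928)(4.545) - (0.3333)(-0.122)]/D = 4.986 V
The requested potential is V_1 = 4.883 V.

Final answer: V_1 = 4.883 V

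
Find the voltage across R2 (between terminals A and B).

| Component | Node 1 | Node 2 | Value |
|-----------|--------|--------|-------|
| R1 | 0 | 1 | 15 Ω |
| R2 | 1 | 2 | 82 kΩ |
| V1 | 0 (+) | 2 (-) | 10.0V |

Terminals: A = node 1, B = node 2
R1 and R2 are in series across V1 (node 0 → node 1 → node 2), and the output A–B is taken across R2, so this is a voltage divider.
Series current: I = V1/(R1 + R2) = 10/(15 + 82000) = 10/82020 = 0.0001219 A
V_R2 = I × R2 = V1 × R2/(R1 + R2) = 10 × 82000/82020 = 9.998 V

Final answer: 9.998 V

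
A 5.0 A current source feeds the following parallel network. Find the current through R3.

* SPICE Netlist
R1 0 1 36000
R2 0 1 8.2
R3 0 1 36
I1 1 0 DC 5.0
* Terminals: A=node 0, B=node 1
All resistors sit directly between nodes 0 and 1, so they are in parallel and share one voltage V; the full source current 5 A splits among them.
1/R_par = 1/36000 + 1/8.2 + 1/36 = 0.1498 S  =>  R_par = 6.677 Ω
V = I × R_par = 5 × 6.677 = 33.39 V
I_R3 = V/R3 = 33.39/36 = 0.9274 A

Final answer: 0.9274 A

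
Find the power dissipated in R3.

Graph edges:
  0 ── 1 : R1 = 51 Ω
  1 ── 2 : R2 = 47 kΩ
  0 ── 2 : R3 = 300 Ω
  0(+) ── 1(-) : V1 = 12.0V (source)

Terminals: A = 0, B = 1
Nodal analysis, taking node 1 as the 0 V reference.
Source V1 fixes V_0 = 12 V.
KCL at each unknown node (sum of currents leaving = 0; resistances in Ω):
  Node 2: (V_2 - 0)/47000 + (V_2 - 12)/300 = 0
Collecting terms: 0.003355 × V_2 = 0.04  =>  V_2 = 11.92 V
I_R3 = (V_0 - V_2)/R3 = (12 - 11.92)/300 = 0.0002537 A
P_R3 = I_R3² × R3 = (0.0002537)² × 300 = 0.00001931 W

Final answer: 1.931e-05 W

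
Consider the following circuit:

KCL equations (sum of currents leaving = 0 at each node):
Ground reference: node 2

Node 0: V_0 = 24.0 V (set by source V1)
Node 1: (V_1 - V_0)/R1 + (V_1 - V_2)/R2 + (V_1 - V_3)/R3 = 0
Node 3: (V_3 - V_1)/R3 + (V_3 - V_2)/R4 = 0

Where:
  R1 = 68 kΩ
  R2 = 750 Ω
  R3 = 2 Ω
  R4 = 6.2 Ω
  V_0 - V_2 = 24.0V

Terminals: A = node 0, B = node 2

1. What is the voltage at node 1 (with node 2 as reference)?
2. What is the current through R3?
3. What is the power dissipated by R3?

Nodal analysis, taking node 2 as the 0 V reference.
Source V1 fixes V_0 = 24 V.
KCL at each unknown node (sum of currents leaving = 0; resistances in Ω):
  Node 1: (V_1 - 24)/68000 + (V_1 - 0)/750 + (V_1 - V_3)/2 = 0
  Node 3: (V_3 - V_1)/2 + (V_3 - 0)/6.2 = 0
Collecting terms (coefficients in siemens):
  0.5013·V_1 - 0.5·V_3 = 0.0003529
  0.6613·V_3 - 0.5·V_1 = 0
Determinant D = (0.5013)(0.6613) - (-0.5)(-0.5) = 0.08154
V_1 = [(0.0003529)(0.6613) - (-0.5)(0)]/D = 0.002862 V
V_3 = [(0.5013)(0) - (0.0003529)(-0.5)]/D = 0.002164 V
Part 1:
  Read off the nodal solution: V_1 = 0.002862 V
Part 2:
  I_R3 = (V_1 - V_3)/R3 = (0.002862 - 0.002164)/2 = 0.0003491 A
  Magnitude: I_R3 = 0.0003491 A
Part 3:
  I_R3 = (V_1 - V_3)/R3 = (0.002862 - 0.002164)/2 = 0.0003491 A
  P_R3 = I_R3² × R3 = (0.0003491)² × 2 = 0.0000002437 W

Final answers:
1. V_1 = 0.002862 V
2. I_R3 = 0.0003491 A
3. P_R3 = 2.437e-07 W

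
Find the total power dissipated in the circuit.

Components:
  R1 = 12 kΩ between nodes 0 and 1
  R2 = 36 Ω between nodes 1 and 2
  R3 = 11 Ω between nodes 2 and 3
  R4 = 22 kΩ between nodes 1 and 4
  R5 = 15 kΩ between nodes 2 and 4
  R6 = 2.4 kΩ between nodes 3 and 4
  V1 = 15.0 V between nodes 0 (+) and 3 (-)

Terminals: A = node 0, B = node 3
Nodal analysis, taking node 3 as the 0 V reference.
Source V1 fixes V_0 = 15 V.
KCL at each unknown node (sum of currents leaving = 0; resistances in Ω):
  Node 1: (V_1 - 15)/12000 + (V_1 - V_2)/36 + (V_1 - V_4)/22000 = 0
  Node 2: (V_2 - V_1)/36 + (V_2 - 0)/11 + (V_2 - V_4)/15000 = 0
  Node 4: (V_4 - V_1)/22000 + (V_4 - V_2)/15000 + (V_4 - 0)/2400 = 0
Collecting terms (coefficients in siemens):
  0.02791·V_1 - 0.02778·V_2 - 0.00004545·V_4 = 0.00125
  0.1188·V_2 - 0.02778·V_1 - 0.00006667·V_4 = 0
  0.0005288·V_4 - 0.00004545·V_1 - 0.00006667·V_2 = 0
Solving these 3 simultaneous equations (Gaussian elimination) gives:
  V_1 = 0.05841 V, V_2 = 0.01367 V, V_4 = 0.006743 V
Power in each resistor, P = (ΔV)²/R:
  P_R1 = (15 - 0.05841)²/12000 = 0.0186 W
  P_R2 = (0.05841 - 0.01367)²/36 = 0.0000556 W
  P_R3 = (0.01367 - 0)²/11 = 0.00001698 W
  P_R4 = (0.05841 - 0.006743)²/22000 = 0.0000001213 W
  P_R5 = (0.01367 - 0.006743)²/15000 = 0.000000003194 W
  P_R6 = (0 - 0.006743)²/2400 = 0.00000001895 W
P_total = P_R1 + P_R2 + P_R3 + P_R4 + P_R5 + P_R6 = 0.01868 W

Final answer: 0.01868 W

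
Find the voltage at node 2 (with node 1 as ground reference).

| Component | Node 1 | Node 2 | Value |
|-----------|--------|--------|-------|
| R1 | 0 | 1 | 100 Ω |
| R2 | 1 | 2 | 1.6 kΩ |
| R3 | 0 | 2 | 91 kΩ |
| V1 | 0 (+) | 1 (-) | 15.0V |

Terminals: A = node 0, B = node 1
Nodal analysis, taking node 1 as the 0 V reference.
Source V1 fixes V_0 = 15 V.
KCL at each unknown node (sum of currents leaving = 0; resistances in Ω):
  Node 2: (V_2 - 0)/1600 + (V_2 - 15)/91000 = 0
Collecting terms: 0.000636 × V_2 = 0.0001648  =>  V_2 = 0.2592 V
The requested potential is V_2 = 0.2592 V.

Final answer: V_2 = 0.2592 V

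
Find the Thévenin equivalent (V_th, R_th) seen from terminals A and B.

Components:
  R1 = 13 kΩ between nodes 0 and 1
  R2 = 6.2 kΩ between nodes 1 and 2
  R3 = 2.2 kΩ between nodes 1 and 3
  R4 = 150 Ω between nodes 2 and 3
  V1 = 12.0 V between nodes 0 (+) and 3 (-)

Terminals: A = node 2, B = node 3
Step 1 — V_th is the open-circuit voltage V_A - V_B (nothing connected across the terminals).
Nodal analysis, taking node 3 as the 0 V reference.
Source V1 fixes V_0 = 12 V.
KCL at each unknown node (sum of currents leaving = 0; resistances in Ω):
  Node 1: (V_1 - 12)/13000 + (V_1 - V_2)/6200 + (V_1 - 0)/2200 = 0
  Node 2: (V_2 - V_1)/6200 + (V_2 - 0)/150 = 0
Collecting terms (coefficients in siemens):
  0.0006928·V_1 - 0.0001613·V_2 = 0.0009231
  0.006828·V_2 - 0.0001613·V_1 = 0
Determinant D = (0.0006928)(0.006828) - (-0.0001613)(-0.0001613) = 0.000004704
V_1 = [(0.0009231)(0.006828) - (-0.0001613)(0)]/D = 1.34 V
V_2 = [(0.0006928)(0) - (0.0009231)(-0.0001613)]/D = 0.03165 V
V_th = V_2 - V_3 = 0.03165 - 0 = 0.03165 V
Step 2 — R_th: zero the source — replace V1 by a short circuit (node 3 merges into node 0) — and find the resistance seen between A (node 2) and B (node 0).
Reduce the network between node 2 (A) and node 0 (B) by series/parallel combination:
  Rp1 = R1 ‖ R3 (parallel, both between nodes 0 and 1) = 1/(1/13000 + 1/2200) = 1882 Ω
  Rs1 = R2 + Rp1 (series, joined only at node 1) = 6200 + 1882 = 8082 Ω
  Rp2 = R4 ‖ Rs1 (parallel, both between nodes 0 and 2) = 1/(1/150 + 1/8082) = 147.3 Ω
R_th = 147.3 Ω

Final answer: V_th = 0.03165 V, R_th = 147.3 Ω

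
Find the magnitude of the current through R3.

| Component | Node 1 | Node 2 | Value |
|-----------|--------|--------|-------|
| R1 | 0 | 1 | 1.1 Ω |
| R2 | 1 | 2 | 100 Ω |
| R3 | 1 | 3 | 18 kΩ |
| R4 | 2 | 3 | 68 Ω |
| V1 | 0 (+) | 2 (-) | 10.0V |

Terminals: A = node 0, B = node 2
Nodal analysis, taking node 2 as the 0 V reference.
Source V1 fixes V_0 = 10 V.
KCL at each unknown node (sum of currents leaving = 0; resistances in Ω):
  Node 1: (V_1 - 10)/1.1 + (V_1 - 0)/100 + (V_1 - V_3)/18000 = 0
  Node 3: (V_3 - V_1)/18000 + (V_3 - 0)/68 = 0
Collecting terms (coefficients in siemens):
  0.9191·V_1 - 0.00005556·V_3 = 9.091
  0.01476·V_3 - 0.00005556·V_1 = 0
Determinant D = (0.9191)(0.01476) - (-0.00005556)(-0.00005556) = 0.01357
V_1 = [(9.091)(0.01476) - (-0.00005556)(0)]/D = 9.891 V
V_3 = [(0.9191)(0) - (9.091)(-0.00005556)]/D = 0.03722 V
I_R3 = (V_1 - V_3)/R3 = (9.891 - 0.03722)/18000 = 0.0005474 A
|I_R3| = 0.0005474 A

Final answer: |I_R3| = 0.0005474 A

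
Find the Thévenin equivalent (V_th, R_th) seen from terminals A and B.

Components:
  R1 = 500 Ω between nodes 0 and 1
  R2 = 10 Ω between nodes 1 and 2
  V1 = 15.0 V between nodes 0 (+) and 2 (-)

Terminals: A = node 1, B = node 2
Step 1 — V_th is the open-circuit voltage V_A - V_B (nothing connected across the terminals).
Nodal analysis, taking node 2 as the 0 V reference.
Source V1 fixes V_0 = 15 V.
KCL at each unknown node (sum of currents leaving = 0; resistances in Ω):
  Node 1: (V_1 - 15)/500 + (V_1 - 0)/10 = 0
Collecting terms: 0.102 × V_1 = 0.03  =>  V_1 = 0.2941 V
V_th = V_1 - V_2 = 0.2941 - 0 = 0.2941 V
Step 2 — R_th: zero the source — replace V1 by a short circuit (node 2 merges into node 0) — and find the resistance seen between A (node 1) and B (node 0).
Reduce the network between node 1 (A) and node 0 (B) by series/parallel combination:
  Rp1 = R1 ‖ R2 (parallel, both between nodes 0 and 1) = 1/(1/500 + 1/10) = 9.804 Ω
R_th = 9.804 Ω

Final answer: V_th = 0.2941 V, R_th = 9.804 Ω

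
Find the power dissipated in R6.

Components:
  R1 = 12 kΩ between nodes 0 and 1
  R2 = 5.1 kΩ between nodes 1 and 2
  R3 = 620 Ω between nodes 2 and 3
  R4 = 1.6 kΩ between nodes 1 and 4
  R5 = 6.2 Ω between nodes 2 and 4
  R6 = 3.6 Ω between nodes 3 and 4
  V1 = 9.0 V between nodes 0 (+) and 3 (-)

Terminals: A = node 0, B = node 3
Nodal analysis, taking node 3 as the 0 V reference.
Source V1 fixes V_0 = 9 V.
KCL at each unknown node (sum of currents leaving = 0; resistances in Ω):
  Node 1: (V_1 - 9)/12000 + (V_1 - V_2)/5100 + (V_1 - V_4)/1600 = 0
  Node 2: (V_2 - V_1)/5100 + (V_2 - 0)/620 + (V_2 - V_4)/6.2 = 0
  Node 4: (V_4 - V_1)/1600 + (V_4 - V_2)/6.2 + (V_4 - 0)/3.6 = 0
Collecting terms (coefficients in siemens):
  0.0009044·V_1 - 0.0001961·V_2 - 0.000625·V_4 = 0.00075
  0.1631·V_2 - 0.0001961·V_1 - 0.1613·V_4 = 0
  0.4397·V_4 - 0.000625·V_1 - 0.1613·V_2 = 0
Solving these 3 simultaneous equations (Gaussian elimination) gives:
  V_1 = 0.8317 V, V_2 = 0.003404 V, V_4 = 0.002431 V
I_R6 = (V_3 - V_4)/R6 = (0 - 0.002431)/3.6 = -0.0006752 A
P_R6 = I_R6² × R6 = (-0.0006752)² × 3.6 = 0.000001641 W

Final answer: 1.641e-06 W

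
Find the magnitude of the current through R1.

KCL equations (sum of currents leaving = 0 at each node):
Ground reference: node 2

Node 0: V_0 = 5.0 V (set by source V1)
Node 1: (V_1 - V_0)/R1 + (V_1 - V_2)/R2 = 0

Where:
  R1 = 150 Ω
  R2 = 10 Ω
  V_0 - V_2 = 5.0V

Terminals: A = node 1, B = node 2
Nodal analysis, taking node 2 as the 0 V reference.
Source V1 fixes V_0 = 5 V.
KCL at each unknown node (sum of currents leaving = 0; resistances in Ω):
  Node 1: (V_1 - 5)/150 + (V_1 - 0)/10 = 0
Collecting terms: 0.1067 × V_1 = 0.03333  =>  V_1 = 0.3125 V
I_R1 = (V_0 - V_1)/R1 = (5 - 0.3125)/150 = 0.03125 A
|I_R1| = 0.03125 A

Final answer: |I_R1| = 0.03125 A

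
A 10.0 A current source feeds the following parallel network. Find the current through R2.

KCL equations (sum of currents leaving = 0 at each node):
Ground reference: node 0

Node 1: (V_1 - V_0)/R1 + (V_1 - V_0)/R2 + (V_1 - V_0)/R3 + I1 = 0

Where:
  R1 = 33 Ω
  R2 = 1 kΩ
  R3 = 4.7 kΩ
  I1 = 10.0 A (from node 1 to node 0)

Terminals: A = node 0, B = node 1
All resistors sit directly between nodes 0 and 1, so they are in parallel and share one voltage V; the full source current 10 A splits among them.
1/R_par = 1/33 + 1/1000 + 1/4700 = 0.03152 S  =>  R_par = 31.73 Ω
V = I × R_par = 10 × 31.73 = 317.3 V
I_R2 = V/R2 = 317.3/1000 = 0.3173 A

Final answer: 0.3173 A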